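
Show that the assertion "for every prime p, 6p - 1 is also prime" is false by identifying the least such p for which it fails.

p = 11

We need the least prime p for which 6p - 1 is not prime.
For p = 2, 3, 5, 7 the conclusion holds.
p = 11: 6p - 1 = 65 = 5 × 13, not prime.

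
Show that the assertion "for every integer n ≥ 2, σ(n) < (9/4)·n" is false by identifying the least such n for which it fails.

n = 12

We need the least integer n ≥ 2 for which the claim fails.
For n = 2, 3, 4, 5, 6, 7, 8, 9, 10, 11 the conclusion holds.
n = 12: σ(12) = 28; 28 ≥ 27.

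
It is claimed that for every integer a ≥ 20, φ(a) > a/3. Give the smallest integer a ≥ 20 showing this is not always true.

a = 24

Check each integer a ≥ 20 in order until the claim fails.
a = 20: φ(20) = 8 and 20/3 = 20/3, so φ(20) > 20/3.
a = 21: φ(21) = 12 and 21/3 = 7, so φ(21) > 21/3.
a = 22: φ(22) = 10 and 22/3 = 22/3, so φ(22) > 22/3.
a = 23: φ(23) = 22 and 23/3 = 23/3, so φ(23) > 23/3.
a = 24: φ(24) = 8 and 24/3 = 8, so φ(24) ≤ 24/3.
Hence a = 24 is a counterexample.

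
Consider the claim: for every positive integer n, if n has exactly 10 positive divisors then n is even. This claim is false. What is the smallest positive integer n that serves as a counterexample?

Check each positive integer n in order until n has exactly 10 positive divisors but n is odd.
For n = 48, 80, 112, 162, 176, 208, 272, 304, 368 the conclusion holds.
n = 405: divisors of 405: 10 divisors; 405 is odd.
Thus n = 405 disproves the claim, and no smaller n works.

n = 405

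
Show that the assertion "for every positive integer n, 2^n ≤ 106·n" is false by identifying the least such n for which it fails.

n = 11

For n = 1, 2, 3, 4, 5, 6, 7, 8, 9, 10 the conclusion holds.
n = 11: 2^n = 2048 and 106·n = 1166, so 2048 > 1166.
Thus n = 11 disproves the claim, and no smaller n works.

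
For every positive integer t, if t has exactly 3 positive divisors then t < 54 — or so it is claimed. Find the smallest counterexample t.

t = 4: τ(4) = 3; 4 < 54.
t = 9: τ(9) = 3; 9 < 54.
t = 25: τ(25) = 3; 25 < 54.
t = 49: τ(49) = 3; 49 < 54.
t = 121: τ(121) = 3; 121 ≥ 54.
Thus t = 121 disproves the claim, and no smaller t works.

t = 121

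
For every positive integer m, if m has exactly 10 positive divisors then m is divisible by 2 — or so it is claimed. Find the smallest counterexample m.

m = 405

We need the least positive integer m for which m has exactly 10 positive divisors but m is not divisible by 2.
The first 9 eligible values, up to m = 368, all satisfy the conclusion.
m = 405: τ(405) = 10; 405 mod 2 = 1.
Thus m = 405 disproves the claim, and no smaller m works.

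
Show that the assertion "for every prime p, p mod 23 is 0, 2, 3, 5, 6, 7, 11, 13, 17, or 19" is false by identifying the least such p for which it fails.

Check each prime p in order until the claim fails.
The first 10 eligible values, up to p = 29, all satisfy the conclusion.
p = 31: 31 mod 23 = 8 — not in {0, 2, 3, 5, 6, 7, 11, 13, 17, 19}.
So p = 31 is the smallest counterexample.

p = 31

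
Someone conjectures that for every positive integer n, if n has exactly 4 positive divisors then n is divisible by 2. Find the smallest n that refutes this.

n = 15

For n = 6, 8, 10, 14 the conclusion holds.
n = 15: τ(15) = 4; 15 mod 2 = 1.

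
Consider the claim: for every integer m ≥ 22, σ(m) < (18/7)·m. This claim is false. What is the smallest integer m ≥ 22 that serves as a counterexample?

Check each integer m ≥ 22 in order until the claim fails.
For m = 22, 23, 24, 25, …, 45, 46, 47 the conclusion holds.
m = 48: σ(48) = 124; 124 ≥ 864/7.
Hence m = 48 is a counterexample.

m = 48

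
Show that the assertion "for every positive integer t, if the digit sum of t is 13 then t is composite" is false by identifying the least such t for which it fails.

t = 67

For t = 49, 58 the conclusion holds.
t = 67: digit sum 13; 67 is prime, not composite.
Thus t = 67 disproves the claim, and no smaller t works.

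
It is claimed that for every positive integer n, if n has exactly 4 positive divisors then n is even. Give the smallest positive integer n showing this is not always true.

Check each positive integer n in order until n has exactly 4 positive divisors but n is odd.
For n = 6, 8, 10, 14 the conclusion holds.
n = 15: divisors of 15: 1, 3, 5, 15; 15 is odd.

n = 15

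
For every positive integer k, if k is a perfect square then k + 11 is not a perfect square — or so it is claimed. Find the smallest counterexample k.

k = 25

A counterexample is any positive integer k such that k is a perfect square but k + 11 is a perfect square; we check each in order.
For k = 1, 4, 9, 16 the conclusion holds.
k = 25: 25 = 5² and 25 + 11 = 36 = 6².
Thus k = 25 disproves the claim, and no smaller k works.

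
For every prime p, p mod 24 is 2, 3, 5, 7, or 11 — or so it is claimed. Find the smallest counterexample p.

p = 13

A counterexample is any prime p such that the claim fails; we check each in order.
The first 5 eligible values, up to p = 11, all satisfy the conclusion.
p = 13: 13 mod 24 = 13 — not in {2, 3, 5, 7, 11}.
Thus p = 13 disproves the claim, and no smaller p works.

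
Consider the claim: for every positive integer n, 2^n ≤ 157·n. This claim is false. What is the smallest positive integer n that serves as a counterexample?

n = 11

We need the least positive integer n for which 2^n > 157·n.
For n = 1, 2, 3, 4, 5, 6, 7, 8, 9, 10 the conclusion holds.
n = 11: 2^n = 2048 and 157·n = 1727, so 2048 > 1727.
Thus n = 11 disproves the claim, and no smaller n works.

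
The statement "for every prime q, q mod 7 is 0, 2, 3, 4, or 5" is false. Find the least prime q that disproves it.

The first 5 eligible values, up to q = 11, all satisfy the conclusion.
q = 13: 13 mod 7 = 6 — not in {0, 2, 3, 4, 5}.

q = 13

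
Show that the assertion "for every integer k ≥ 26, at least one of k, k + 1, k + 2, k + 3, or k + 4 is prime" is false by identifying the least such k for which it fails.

k = 32

For k = 26, 27, 28, 29, 30, 31 the conclusion holds.
k = 32: 32 = 2 × 16; 33 = 3 × 11; 34 = 2 × 17; 35 = 5 × 7; 36 = 2 × 18 — all composite.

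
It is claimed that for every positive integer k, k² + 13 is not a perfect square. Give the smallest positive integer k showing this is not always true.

k = 6

For k = 1, 2, 3, 4, 5 the conclusion holds.
k = 6: 6² + 13 = 49 = 7², a perfect square.
Hence k = 6 is a counterexample.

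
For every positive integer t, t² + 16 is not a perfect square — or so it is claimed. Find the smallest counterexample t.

t = 3

Check each positive integer t in order until t² + 16 is a perfect square.
t = 1: 1² + 16 = 17, not a perfect square.
t = 2: 2² + 16 = 20, not a perfect square.
t = 3: 3² + 16 = 25 = 5², a perfect square.
Thus t = 3 disproves the claim, and no smaller t works.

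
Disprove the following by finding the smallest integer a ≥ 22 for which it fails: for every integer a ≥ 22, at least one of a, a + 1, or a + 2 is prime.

a = 22: 23 is prime.
a = 23: 23 is prime.
a = 24: 24 = 2 × 12; 25 = 5 × 5; 26 = 2 × 13 — all composite.
Thus a = 24 disproves the claim, and no smaller a works.

a = 24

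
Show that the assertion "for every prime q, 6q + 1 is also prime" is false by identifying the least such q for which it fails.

q = 2: 6q + 1 = 13, prime.
q = 3: 6q + 1 = 19, prime.
q = 5: 6q + 1 = 31, prime.
q = 7: 6q + 1 = 43, prime.
q = 11: 6q + 1 = 67, prime.
q = 13: 6q + 1 = 79, prime.
q = 17: 6q + 1 = 103, prime.
q = 19: 6q + 1 = 115 = 5 × 23, not prime.

q = 19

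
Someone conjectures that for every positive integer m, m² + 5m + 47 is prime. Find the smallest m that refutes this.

A counterexample is any positive integer m such that m² + 5m + 47 is not prime; we check each in order.
The first 37 eligible values, up to m = 37, all satisfy the conclusion.
m = 38: m² + 5m + 47 = 1681 = 41 × 41, composite.
So m = 38 is the smallest counterexample.

m = 38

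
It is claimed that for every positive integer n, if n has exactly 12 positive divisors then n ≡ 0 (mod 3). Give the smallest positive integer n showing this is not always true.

n = 140

For n = 60, 72, 84, 90, 96, 108, 126, 132 the conclusion holds.
n = 140: τ(140) = 12; 140 ≡ 2 (mod 3).
Hence n = 140 is a counterexample.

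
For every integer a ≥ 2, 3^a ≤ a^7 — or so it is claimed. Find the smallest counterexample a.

A counterexample is any integer a ≥ 2 such that 3^a > a^7; we check each in order.
The first 17 eligible values, up to a = 18, all satisfy the conclusion.
a = 19: 3^a = 1162261467 and a^7 = 893871739, so 1162261467 > 893871739.

a = 19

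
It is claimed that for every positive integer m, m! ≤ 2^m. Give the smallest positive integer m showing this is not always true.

m = 4

A counterexample is any positive integer m such that m! > 2^m; we check each in order.
For m = 1, 2, 3 the conclusion holds.
m = 4: m! = 24 and 2^m = 16, so 24 > 16.
Hence m = 4 is a counterexample.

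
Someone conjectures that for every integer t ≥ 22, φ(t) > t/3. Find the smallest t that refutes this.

t = 24

We need the least integer t ≥ 22 for which the claim fails.
For t = 22, 23 the conclusion holds.
t = 24: φ(24) = 8 and 24/3 = 8, so φ(24) ≤ 24/3.
Thus t = 24 disproves the claim, and no smaller t works.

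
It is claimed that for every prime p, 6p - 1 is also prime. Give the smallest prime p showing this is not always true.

p = 11

Check each prime p in order until 6p - 1 is not prime.
The first 4 eligible values, up to p = 7, all satisfy the conclusion.
p = 11: 6p - 1 = 65 = 5 × 13, not prime.
So p = 11 is the smallest counterexample.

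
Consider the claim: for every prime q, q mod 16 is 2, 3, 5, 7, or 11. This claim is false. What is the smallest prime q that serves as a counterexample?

q = 13

Check each prime q in order until the claim fails.
q = 2: 2 mod 16 = 2.
q = 3: 3 mod 16 = 3.
q = 5: 5 mod 16 = 5.
q = 7: 7 mod 16 = 7.
q = 11: 11 mod 16 = 11.
q = 13: 13 mod 16 = 13 — not in {2, 3, 5, 7, 11}.
Thus q = 13 disproves the claim, and no smaller q works.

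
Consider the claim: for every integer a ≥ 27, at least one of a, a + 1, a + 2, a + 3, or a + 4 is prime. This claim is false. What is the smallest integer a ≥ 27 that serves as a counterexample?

a = 32

Check each integer a ≥ 27 in order until a, a + 1, a + 2, a + 3, a + 4 are all composite.
a = 27: 29 is prime.
a = 28: 29 is prime.
a = 29: 29 is prime.
a = 30: 31 is prime.
a = 31: 31 is prime.
a = 32: 32 = 2 × 16; 33 = 3 × 11; 34 = 2 × 17; 35 = 5 × 7; 36 = 2 × 18 — all composite.
So a = 32 is the smallest counterexample.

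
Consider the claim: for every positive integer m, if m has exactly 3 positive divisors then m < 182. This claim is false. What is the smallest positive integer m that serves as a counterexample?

m = 289

Check each positive integer m in order until m has exactly 3 positive divisors but the claim fails.
m = 4: τ(4) = 3; 4 < 182.
m = 9: τ(9) = 3; 9 < 182.
m = 25: τ(25) = 3; 25 < 182.
m = 49: τ(49) = 3; 49 < 182.
m = 121: τ(121) = 3; 121 < 182.
m = 169: τ(169) = 3; 169 < 182.
m = 289: τ(289) = 3; 289 ≥ 182.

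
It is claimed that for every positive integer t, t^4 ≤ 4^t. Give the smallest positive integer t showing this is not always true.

A counterexample is any positive integer t such that t^4 > 4^t; we check each in order.
t = 1: t^4 = 1 and 4^t = 4, so 1 ≤ 4.
t = 2: t^4 = 16 and 4^t = 16, so 16 ≤ 16.
t = 3: t^4 = 81 and 4^t = 64, so 81 > 64.
Hence t = 3 is a counterexample.

t = 3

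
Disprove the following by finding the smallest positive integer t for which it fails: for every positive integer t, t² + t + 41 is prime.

For t = 1, 2, 3, 4, …, 37, 38, 39 the conclusion holds.
t = 40: t² + t + 41 = 1681 = 41 × 41, composite.
Hence t = 40 is a counterexample.

t = 40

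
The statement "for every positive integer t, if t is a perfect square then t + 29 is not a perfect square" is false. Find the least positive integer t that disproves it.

Check each positive integer t in order until t is a perfect square but t + 29 is a perfect square.
For t = 1, 4, 9, 16, …, 121, 144, 169 the conclusion holds.
t = 196: 196 = 14² and 196 + 29 = 225 = 15².
Thus t = 196 disproves the claim, and no smaller t works.

t = 196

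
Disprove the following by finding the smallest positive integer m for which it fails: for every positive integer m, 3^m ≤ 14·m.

m = 4

We need the least positive integer m for which 3^m > 14·m.
m = 1: 3^m = 3 and 14·m = 14, so 3 ≤ 14.
m = 2: 3^m = 9 and 14·m = 28, so 9 ≤ 28.
m = 3: 3^m = 27 and 14·m = 42, so 27 ≤ 42.
m = 4: 3^m = 81 and 14·m = 56, so 81 > 56.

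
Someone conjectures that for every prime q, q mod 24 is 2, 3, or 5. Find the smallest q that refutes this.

For q = 2, 3, 5 the conclusion holds.
q = 7: 7 mod 24 = 7 — not in {2, 3, 5}.

q = 7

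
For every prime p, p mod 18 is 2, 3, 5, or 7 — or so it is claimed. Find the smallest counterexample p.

p = 11

A counterexample is any prime p such that the claim fails; we check each in order.
The first 4 eligible values, up to p = 7, all satisfy the conclusion.
p = 11: 11 mod 18 = 11 — not in {2, 3, 5, 7}.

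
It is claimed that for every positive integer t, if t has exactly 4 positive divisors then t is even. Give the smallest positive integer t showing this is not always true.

For t = 6, 8, 10, 14 the conclusion holds.
t = 15: divisors of 15: 1, 3, 5, 15; 15 is odd.

t = 15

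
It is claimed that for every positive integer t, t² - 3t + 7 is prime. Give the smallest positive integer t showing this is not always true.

t = 1: t² - 3t + 7 = 5, prime.
t = 2: t² - 3t + 7 = 5, prime.
t = 3: t² - 3t + 7 = 7, prime.
t = 4: t² - 3t + 7 = 11, prime.
t = 5: t² - 3t + 7 = 17, prime.
t = 6: t² - 3t + 7 = 25 = 5 × 5, composite.
Thus t = 6 disproves the claim, and no smaller t works.

t = 6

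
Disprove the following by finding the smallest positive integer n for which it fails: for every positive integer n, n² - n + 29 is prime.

n = 1: n² - n + 29 = 29, prime.
n = 2: n² - n + 29 = 31, prime.
n = 3: n² - n + 29 = 35 = 5 × 7, composite.

n = 3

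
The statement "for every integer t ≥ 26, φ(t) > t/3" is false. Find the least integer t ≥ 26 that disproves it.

We need the least integer t ≥ 26 for which the claim fails.
t = 26: φ(26) = 12 and 26/3 = 26/3, so φ(26) > 26/3.
t = 27: φ(27) = 18 and 27/3 = 9, so φ(27) > 27/3.
t = 28: φ(28) = 12 and 28/3 = 28/3, so φ(28) > 28/3.
t = 29: φ(29) = 28 and 29/3 = 29/3, so φ(29) > 29/3.
t = 30: φ(30) = 8 and 30/3 = 10, so φ(30) ≤ 30/3.
Thus t = 30 disproves the claim, and no smaller t works.

t = 30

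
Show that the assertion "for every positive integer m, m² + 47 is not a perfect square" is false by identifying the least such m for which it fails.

m = 23

For m = 1, 2, 3, 4, …, 20, 21, 22 the conclusion holds.
m = 23: 23² + 47 = 576 = 24², a perfect square.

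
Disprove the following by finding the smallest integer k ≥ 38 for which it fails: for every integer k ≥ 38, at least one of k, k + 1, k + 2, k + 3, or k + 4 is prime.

For k = 38, 39, 40, 41, 42, 43, 44, 45, 46, 47 the conclusion holds.
k = 48: 48 = 2 × 24; 49 = 7 × 7; 50 = 2 × 25; 51 = 3 × 17; 52 = 2 × 26 — all composite.
So k = 48 is the smallest counterexample.

k = 48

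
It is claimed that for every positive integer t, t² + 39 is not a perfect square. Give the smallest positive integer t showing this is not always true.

t = 5

Check each positive integer t in order until t² + 39 is a perfect square.
For t = 1, 2, 3, 4 the conclusion holds.
t = 5: 5² + 39 = 64 = 8², a perfect square.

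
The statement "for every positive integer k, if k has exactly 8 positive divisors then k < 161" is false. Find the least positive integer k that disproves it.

k = 165

We need the least positive integer k for which k has exactly 8 positive divisors but the claim fails.
For k = 24, 30, 40, 42, …, 138, 152, 154 the conclusion holds.
k = 165: τ(165) = 8; 165 ≥ 161.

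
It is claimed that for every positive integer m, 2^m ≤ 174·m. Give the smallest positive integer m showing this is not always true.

m = 11

Check each positive integer m in order until 2^m > 174·m.
The first 10 eligible values, up to m = 10, all satisfy the conclusion.
m = 11: 2^m = 2048 and 174·m = 1914, so 2048 > 1914.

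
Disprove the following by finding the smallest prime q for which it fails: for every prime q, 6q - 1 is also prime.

Check each prime q in order until 6q - 1 is not prime.
For q = 2, 3, 5, 7 the conclusion holds.
q = 11: 6q - 1 = 65 = 5 × 13, not prime.

q = 11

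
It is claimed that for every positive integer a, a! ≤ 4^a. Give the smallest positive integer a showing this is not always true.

a = 9

a = 1: a! = 1 and 4^a = 4, so 1 ≤ 4.
a = 2: a! = 2 and 4^a = 16, so 2 ≤ 16.
a = 3: a! = 6 and 4^a = 64, so 6 ≤ 64.
a = 4: a! = 24 and 4^a = 256, so 24 ≤ 256.
a = 5: a! = 120 and 4^a = 1024, so 120 ≤ 1024.
a = 6: a! = 720 and 4^a = 4096, so 720 ≤ 4096.
a = 7: a! = 5040 and 4^a = 16384, so 5040 ≤ 16384.
a = 8: a! = 40320 and 4^a = 65536, so 40320 ≤ 65536.
a = 9: a! = 362880 and 4^a = 262144, so 362880 > 262144.
So a = 9 is the smallest counterexample.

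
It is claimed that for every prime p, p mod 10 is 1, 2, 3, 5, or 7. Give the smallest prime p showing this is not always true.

p = 19

For p = 2, 3, 5, 7, 11, 13, 17 the conclusion holds.
p = 19: 19 mod 10 = 9 — not in {1, 2, 3, 5, 7}.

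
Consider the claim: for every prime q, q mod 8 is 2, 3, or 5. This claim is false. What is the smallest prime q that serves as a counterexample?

q = 7

Check each prime q in order until the claim fails.
q = 2: 2 mod 8 = 2.
q = 3: 3 mod 8 = 3.
q = 5: 5 mod 8 = 5.
q = 7: 7 mod 8 = 7 — not in {2, 3, 5}.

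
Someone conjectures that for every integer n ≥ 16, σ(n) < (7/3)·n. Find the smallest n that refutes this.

n = 16: σ(16) = 31; 31 < 112/3.
n = 17: σ(17) = 18; 18 < 119/3.
n = 18: σ(18) = 39; 39 < 42.
n = 19: σ(19) = 20; 20 < 133/3.
n = 20: σ(20) = 42; 42 < 140/3.
n = 21: σ(21) = 32; 32 < 49.
n = 22: σ(22) = 36; 36 < 154/3.
n = 23: σ(23) = 24; 24 < 161/3.
n = 24: σ(24) = 60; 60 ≥ 56.

n = 24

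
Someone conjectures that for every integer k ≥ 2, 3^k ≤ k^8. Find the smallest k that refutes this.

k = 23

The first 21 eligible values, up to k = 22, all satisfy the conclusion.
k = 23: 3^k = 94143178827 and k^8 = 78310985281, so 94143178827 > 78310985281.
Hence k = 23 is a counterexample.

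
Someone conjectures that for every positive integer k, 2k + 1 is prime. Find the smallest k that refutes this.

k = 4

A counterexample is any positive integer k such that 2k + 1 is not prime; we check each in order.
For k = 1, 2, 3 the conclusion holds.
k = 4: 2k + 1 = 9 = 3 × 3, composite.
So k = 4 is the smallest counterexample.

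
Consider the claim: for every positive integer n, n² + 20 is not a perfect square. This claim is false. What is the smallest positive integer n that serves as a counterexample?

We need the least positive integer n for which n² + 20 is a perfect square.
For n = 1, 2, 3 the conclusion holds.
n = 4: 4² + 20 = 36 = 6², a perfect square.

n = 4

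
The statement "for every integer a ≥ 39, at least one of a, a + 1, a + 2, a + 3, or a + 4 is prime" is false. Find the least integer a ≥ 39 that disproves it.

a = 48

Check each integer a ≥ 39 in order until a, a + 1, a + 2, a + 3, a + 4 are all composite.
For a = 39, 40, 41, 42, 43, 44, 45, 46, 47 the conclusion holds.
a = 48: 48 = 2 × 24; 49 = 7 × 7; 50 = 2 × 25; 51 = 3 × 17; 52 = 2 × 26 — all composite.
Thus a = 48 disproves the claim, and no smaller a works.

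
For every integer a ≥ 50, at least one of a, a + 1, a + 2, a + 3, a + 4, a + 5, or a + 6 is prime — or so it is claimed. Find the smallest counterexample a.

a = 90

We need the least integer a ≥ 50 for which a, a + 1, a + 2, a + 3, a + 4, a + 5, a + 6 are all composite.
For a = 50, 51, 52, 53, …, 87, 88, 89 the conclusion holds.
a = 90: 90 = 2 × 45; 91 = 7 × 13; 92 = 2 × 46; 93 = 3 × 31; 94 = 2 × 47; 95 = 5 × 19; 96 = 2 × 48 — all composite.
Thus a = 90 disproves the claim, and no smaller a works.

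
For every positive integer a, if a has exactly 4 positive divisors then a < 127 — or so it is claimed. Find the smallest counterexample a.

a = 129

For a = 6, 8, 10, 14, …, 122, 123, 125 the conclusion holds.
a = 129: τ(129) = 4; 129 ≥ 127.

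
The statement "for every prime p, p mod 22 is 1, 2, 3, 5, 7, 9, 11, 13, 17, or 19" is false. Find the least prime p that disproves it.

Check each prime p in order until the claim fails.
The first 11 eligible values, up to p = 31, all satisfy the conclusion.
p = 37: 37 mod 22 = 15 — not in {1, 2, 3, 5, 7, 9, 11, 13, 17, 19}.
Thus p = 37 disproves the claim, and no smaller p works.

p = 37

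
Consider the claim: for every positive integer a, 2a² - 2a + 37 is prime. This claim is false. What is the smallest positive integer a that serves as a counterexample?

a = 3

Check each positive integer a in order until 2a² - 2a + 37 is not prime.
a = 1: 2a² - 2a + 37 = 37, prime.
a = 2: 2a² - 2a + 37 = 41, prime.
a = 3: 2a² - 2a + 37 = 49 = 7 × 7, composite.
Hence a = 3 is a counterexample.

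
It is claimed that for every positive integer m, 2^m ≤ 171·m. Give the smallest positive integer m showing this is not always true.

Check each positive integer m in order until 2^m > 171·m.
The first 10 eligible values, up to m = 10, all satisfy the conclusion.
m = 11: 2^m = 2048 and 171·m = 1881, so 2048 > 1881.

m = 11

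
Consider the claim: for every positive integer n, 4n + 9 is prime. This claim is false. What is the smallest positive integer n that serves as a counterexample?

n = 1: 4n + 9 = 13, prime.
n = 2: 4n + 9 = 17, prime.
n = 3: 4n + 9 = 21 = 3 × 7, composite.
Thus n = 3 disproves the claim, and no smaller n works.

n = 3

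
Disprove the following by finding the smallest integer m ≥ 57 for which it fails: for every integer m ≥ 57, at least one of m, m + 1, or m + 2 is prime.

We need the least integer m ≥ 57 for which m, m + 1, m + 2 are all composite.
For m = 57, 58, 59, 60, 61 the conclusion holds.
m = 62: 62 = 2 × 31; 63 = 3 × 21; 64 = 2 × 32 — all composite.

m = 62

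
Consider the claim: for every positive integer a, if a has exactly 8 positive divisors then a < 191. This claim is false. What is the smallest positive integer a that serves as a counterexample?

a = 195

For a = 24, 30, 40, 42, …, 186, 189, 190 the conclusion holds.
a = 195: τ(195) = 8; 195 ≥ 191.
So a = 195 is the smallest counterexample.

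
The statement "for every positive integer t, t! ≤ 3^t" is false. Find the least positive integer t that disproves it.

We need the least positive integer t for which t! > 3^t.
For t = 1, 2, 3, 4, 5, 6 the conclusion holds.
t = 7: t! = 5040 and 3^t = 2187, so 5040 > 2187.

t = 7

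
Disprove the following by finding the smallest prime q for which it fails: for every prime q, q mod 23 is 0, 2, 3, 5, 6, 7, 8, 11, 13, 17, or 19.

A counterexample is any prime q such that the claim fails; we check each in order.
For q = 2, 3, 5, 7, …, 23, 29, 31 the conclusion holds.
q = 37: 37 mod 23 = 14 — not in {0, 2, 3, 5, 6, 7, 8, 11, 13, 17, 19}.

q = 37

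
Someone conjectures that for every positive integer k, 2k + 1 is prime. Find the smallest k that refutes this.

k = 4

A counterexample is any positive integer k such that 2k + 1 is not prime; we check each in order.
For k = 1, 2, 3 the conclusion holds.
k = 4: 2k + 1 = 9 = 3 × 3, composite.
So k = 4 is the smallest counterexample.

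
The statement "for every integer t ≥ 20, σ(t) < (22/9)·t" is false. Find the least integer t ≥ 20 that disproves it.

We need the least integer t ≥ 20 for which the claim fails.
For t = 20, 21, 22, 23 the conclusion holds.
t = 24: σ(24) = 60; 60 ≥ 176/3.
Thus t = 24 disproves the claim, and no smaller t works.

t = 24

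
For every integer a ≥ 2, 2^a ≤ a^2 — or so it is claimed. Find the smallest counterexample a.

a = 5

A counterexample is any integer a ≥ 2 such that 2^a > a^2; we check each in order.
For a = 2, 3, 4 the conclusion holds.
a = 5: 2^a = 32 and a^2 = 25, so 32 > 25.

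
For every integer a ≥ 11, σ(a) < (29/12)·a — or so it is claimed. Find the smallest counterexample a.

Check each integer a ≥ 11 in order until the claim fails.
The first 13 eligible values, up to a = 23, all satisfy the conclusion.
a = 24: σ(24) = 60; 60 ≥ 58.
So a = 24 is the smallest counterexample.

a = 24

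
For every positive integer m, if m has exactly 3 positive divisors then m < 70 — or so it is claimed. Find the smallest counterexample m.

A counterexample is any positive integer m such that m has exactly 3 positive divisors but the claim fails; we check each in order.
m = 4: τ(4) = 3; 4 < 70.
m = 9: τ(9) = 3; 9 < 70.
m = 25: τ(25) = 3; 25 < 70.
m = 49: τ(49) = 3; 49 < 70.
m = 121: τ(121) = 3; 121 ≥ 70.
Thus m = 121 disproves the claim, and no smaller m works.

m = 121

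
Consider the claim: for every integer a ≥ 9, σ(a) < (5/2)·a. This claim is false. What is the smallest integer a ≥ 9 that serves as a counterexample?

Check each integer a ≥ 9 in order until the claim fails.
For a = 9, 10, 11, 12, …, 21, 22, 23 the conclusion holds.
a = 24: σ(24) = 60; 60 ≥ 60.
Thus a = 24 disproves the claim, and no smaller a works.

a = 24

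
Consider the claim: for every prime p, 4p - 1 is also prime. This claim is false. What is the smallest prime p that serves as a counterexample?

Check each prime p in order until 4p - 1 is not prime.
p = 2: 4p - 1 = 7, prime.
p = 3: 4p - 1 = 11, prime.
p = 5: 4p - 1 = 19, prime.
p = 7: 4p - 1 = 27 = 3 × 9, not prime.

p = 7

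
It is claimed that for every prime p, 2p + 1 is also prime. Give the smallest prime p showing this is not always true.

p = 7

Check each prime p in order until 2p + 1 is not prime.
For p = 2, 3, 5 the conclusion holds.
p = 7: 2p + 1 = 15 = 3 × 5, not prime.
So p = 7 is the smallest counterexample.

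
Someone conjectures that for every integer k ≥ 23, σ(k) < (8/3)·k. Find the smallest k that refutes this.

k = 60

We need the least integer k ≥ 23 for which the claim fails.
For k = 23, 24, 25, 26, …, 57, 58, 59 the conclusion holds.
k = 60: σ(60) = 168; 168 ≥ 160.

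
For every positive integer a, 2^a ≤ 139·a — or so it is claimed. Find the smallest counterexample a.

a = 11

Check each positive integer a in order until 2^a > 139·a.
For a = 1, 2, 3, 4, 5, 6, 7, 8, 9, 10 the conclusion holds.
a = 11: 2^a = 2048 and 139·a = 1529, so 2048 > 1529.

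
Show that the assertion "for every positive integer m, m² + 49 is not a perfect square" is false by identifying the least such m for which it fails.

m = 24

We need the least positive integer m for which m² + 49 is a perfect square.
For m = 1, 2, 3, 4, …, 21, 22, 23 the conclusion holds.
m = 24: 24² + 49 = 625 = 25², a perfect square.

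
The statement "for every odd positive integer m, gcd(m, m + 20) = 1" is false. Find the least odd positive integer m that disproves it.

A counterexample is any odd positive integer m such that gcd(m, m + 20) > 1; we check each in order.
m = 1: gcd(1, 21) = 1.
m = 3: gcd(3, 23) = 1.
m = 5: gcd(5, 25) = 5.

m = 5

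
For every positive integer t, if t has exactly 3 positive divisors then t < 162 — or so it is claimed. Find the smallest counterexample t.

t = 4: τ(4) = 3; 4 < 162.
t = 9: τ(9) = 3; 9 < 162.
t = 25: τ(25) = 3; 25 < 162.
t = 49: τ(49) = 3; 49 < 162.
t = 121: τ(121) = 3; 121 < 162.
t = 169: τ(169) = 3; 169 ≥ 162.

t = 169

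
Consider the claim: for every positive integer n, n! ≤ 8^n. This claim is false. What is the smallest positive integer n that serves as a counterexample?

n = 20

A counterexample is any positive integer n such that n! > 8^n; we check each in order.
For n = 1, 2, 3, 4, …, 17, 18, 19 the conclusion holds.
n = 20: n! = 2432902008176640000 and 8^n = 1152921504606846976, so 2432902008176640000 > 1152921504606846976.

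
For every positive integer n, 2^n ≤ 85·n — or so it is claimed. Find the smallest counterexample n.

n = 10

We need the least positive integer n for which 2^n > 85·n.
For n = 1, 2, 3, 4, 5, 6, 7, 8, 9 the conclusion holds.
n = 10: 2^n = 1024 and 85·n = 850, so 1024 > 850.
Hence n = 10 is a counterexample.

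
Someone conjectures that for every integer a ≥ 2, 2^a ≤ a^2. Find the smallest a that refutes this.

a = 5

Check each integer a ≥ 2 in order until 2^a > a^2.
a = 2: 2^a = 4 and a^2 = 4, so 4 ≤ 4.
a = 3: 2^a = 8 and a^2 = 9, so 8 ≤ 9.
a = 4: 2^a = 16 and a^2 = 16, so 16 ≤ 16.
a = 5: 2^a = 32 and a^2 = 25, so 32 > 25.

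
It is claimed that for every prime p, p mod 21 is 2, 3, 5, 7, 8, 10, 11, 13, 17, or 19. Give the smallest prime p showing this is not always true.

p = 37

A counterexample is any prime p such that the claim fails; we check each in order.
For p = 2, 3, 5, 7, …, 23, 29, 31 the conclusion holds.
p = 37: 37 mod 21 = 16 — not in {2, 3, 5, 7, 8, 10, 11, 13, 17, 19}.
So p = 37 is the smallest counterexample.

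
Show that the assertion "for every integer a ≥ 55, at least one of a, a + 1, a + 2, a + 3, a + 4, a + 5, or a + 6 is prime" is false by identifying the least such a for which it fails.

a = 90

A counterexample is any integer a ≥ 55 such that a, a + 1, a + 2, a + 3, a + 4, a + 5, a + 6 are all composite; we check each in order.
For a = 55, 56, 57, 58, …, 87, 88, 89 the conclusion holds.
a = 90: 90 = 2 × 45; 91 = 7 × 13; 92 = 2 × 46; 93 = 3 × 31; 94 = 2 × 47; 95 = 5 × 19; 96 = 2 × 48 — all composite.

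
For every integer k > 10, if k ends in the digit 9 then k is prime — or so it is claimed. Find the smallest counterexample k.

For k = 19, 29 the conclusion holds.
k = 39: 39 ends in 9; 39 = 3 × 13, composite.
So k = 39 is the smallest counterexample.

k = 39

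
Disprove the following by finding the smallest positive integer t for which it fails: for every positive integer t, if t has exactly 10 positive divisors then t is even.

Check each positive integer t in order until t has exactly 10 positive divisors but t is odd.
The first 9 eligible values, up to t = 368, all satisfy the conclusion.
t = 405: divisors of 405: 10 divisors; 405 is odd.
So t = 405 is the smallest counterexample.

t = 405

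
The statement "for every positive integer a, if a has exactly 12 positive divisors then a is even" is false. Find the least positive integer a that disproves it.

a = 315

A counterexample is any positive integer a such that a has exactly 12 positive divisors but a is odd; we check each in order.
For a = 60, 72, 84, 90, …, 294, 306, 308 the conclusion holds.
a = 315: divisors of 315: 12 divisors; 315 is odd.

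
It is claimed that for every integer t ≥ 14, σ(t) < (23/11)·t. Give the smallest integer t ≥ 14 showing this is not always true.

t = 18

A counterexample is any integer t ≥ 14 such that the claim fails; we check each in order.
The first 4 eligible values, up to t = 17, all satisfy the conclusion.
t = 18: σ(18) = 39; 39 ≥ 414/11.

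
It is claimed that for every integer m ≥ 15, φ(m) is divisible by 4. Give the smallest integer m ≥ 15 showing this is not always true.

m = 18

m = 15: φ(15) = 8; 8 mod 4 = 0.
m = 16: φ(16) = 8; 8 mod 4 = 0.
m = 17: φ(17) = 16; 16 mod 4 = 0.
m = 18: φ(18) = 6; 6 mod 4 = 2.
Thus m = 18 disproves the claim, and no smaller m works.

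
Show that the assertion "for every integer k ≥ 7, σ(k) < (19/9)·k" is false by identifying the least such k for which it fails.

k = 12

A counterexample is any integer k ≥ 7 such that the claim fails; we check each in order.
k = 7: σ(7) = 8; 8 < 133/9.
k = 8: σ(8) = 15; 15 < 152/9.
k = 9: σ(9) = 13; 13 < 19.
k = 10: σ(10) = 18; 18 < 190/9.
k = 11: σ(11) = 12; 12 < 209/9.
k = 12: σ(12) = 28; 28 ≥ 76/3.
So k = 12 is the smallest counterexample.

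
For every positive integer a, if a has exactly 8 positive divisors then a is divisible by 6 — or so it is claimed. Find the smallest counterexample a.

a = 40

A counterexample is any positive integer a such that a has exactly 8 positive divisors but a is not divisible by 6; we check each in order.
For a = 24, 30 the conclusion holds.
a = 40: τ(40) = 8; 40 mod 6 = 4.
Thus a = 40 disproves the claim, and no smaller a works.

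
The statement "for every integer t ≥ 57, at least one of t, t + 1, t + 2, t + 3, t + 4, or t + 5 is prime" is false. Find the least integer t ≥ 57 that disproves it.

t = 90

We need the least integer t ≥ 57 for which t, t + 1, t + 2, t + 3, t + 4, t + 5 are all composite.
For t = 57, 58, 59, 60, …, 87, 88, 89 the conclusion holds.
t = 90: 90 = 2 × 45; 91 = 7 × 13; 92 = 2 × 46; 93 = 3 × 31; 94 = 2 × 47; 95 = 5 × 19 — all composite.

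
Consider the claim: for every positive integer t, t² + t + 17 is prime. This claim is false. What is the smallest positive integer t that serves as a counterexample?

t = 16

We need the least positive integer t for which t² + t + 17 is not prime.
For t = 1, 2, 3, 4, …, 13, 14, 15 the conclusion holds.
t = 16: t² + t + 17 = 289 = 17 × 17, composite.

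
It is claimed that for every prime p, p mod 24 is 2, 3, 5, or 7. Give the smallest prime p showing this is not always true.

p = 11

Check each prime p in order until the claim fails.
The first 4 eligible values, up to p = 7, all satisfy the conclusion.
p = 11: 11 mod 24 = 11 — not in {2, 3, 5, 7}.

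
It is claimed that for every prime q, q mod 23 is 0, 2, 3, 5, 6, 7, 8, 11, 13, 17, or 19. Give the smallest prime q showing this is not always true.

We need the least prime q for which the claim fails.
The first 11 eligible values, up to q = 31, all satisfy the conclusion.
q = 37: 37 mod 23 = 14 — not in {0, 2, 3, 5, 6, 7, 8, 11, 13, 17, 19}.

q = 37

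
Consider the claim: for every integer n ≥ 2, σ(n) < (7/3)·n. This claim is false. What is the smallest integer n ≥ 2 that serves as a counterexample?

n = 12

Check each integer n ≥ 2 in order until the claim fails.
For n = 2, 3, 4, 5, 6, 7, 8, 9, 10, 11 the conclusion holds.
n = 12: σ(12) = 28; 28 ≥ 28.
Hence n = 12 is a counterexample.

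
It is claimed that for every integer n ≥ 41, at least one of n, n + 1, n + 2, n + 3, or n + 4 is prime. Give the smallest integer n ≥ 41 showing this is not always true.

Check each integer n ≥ 41 in order until n, n + 1, n + 2, n + 3, n + 4 are all composite.
n = 41: 41 is prime.
n = 42: 43 is prime.
n = 43: 43 is prime.
n = 44: 47 is prime.
n = 45: 47 is prime.
n = 46: 47 is prime.
n = 47: 47 is prime.
n = 48: 48 = 2 × 24; 49 = 7 × 7; 50 = 2 × 25; 51 = 3 × 17; 52 = 2 × 26 — all composite.

n = 48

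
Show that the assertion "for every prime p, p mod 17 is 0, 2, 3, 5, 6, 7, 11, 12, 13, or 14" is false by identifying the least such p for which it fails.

p = 43

For p = 2, 3, 5, 7, …, 31, 37, 41 the conclusion holds.
p = 43: 43 mod 17 = 9 — not in {0, 2, 3, 5, 6, 7, 11, 12, 13, 14}.
Hence p = 43 is a counterexample.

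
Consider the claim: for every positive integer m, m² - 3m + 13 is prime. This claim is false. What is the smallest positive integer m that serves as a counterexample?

m = 12

The first 11 eligible values, up to m = 11, all satisfy the conclusion.
m = 12: m² - 3m + 13 = 121 = 11 × 11, composite.
Hence m = 12 is a counterexample.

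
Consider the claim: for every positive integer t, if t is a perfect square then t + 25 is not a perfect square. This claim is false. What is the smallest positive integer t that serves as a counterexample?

t = 144

A counterexample is any positive integer t such that t is a perfect square but t + 25 is a perfect square; we check each in order.
For t = 1, 4, 9, 16, …, 81, 100, 121 the conclusion holds.
t = 144: 144 = 12² and 144 + 25 = 169 = 13².
Thus t = 144 disproves the claim, and no smaller t works.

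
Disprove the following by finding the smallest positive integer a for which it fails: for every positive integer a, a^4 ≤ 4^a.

a = 3

We need the least positive integer a for which a^4 > 4^a.
For a = 1, 2 the conclusion holds.
a = 3: a^4 = 81 and 4^a = 64, so 81 > 64.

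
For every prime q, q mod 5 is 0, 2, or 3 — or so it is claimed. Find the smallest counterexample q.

q = 11

Check each prime q in order until the claim fails.
The first 4 eligible values, up to q = 7, all satisfy the conclusion.
q = 11: 11 mod 5 = 1 — not in {0, 2, 3}.
Hence q = 11 is a counterexample.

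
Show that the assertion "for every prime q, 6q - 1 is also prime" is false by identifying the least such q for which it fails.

Check each prime q in order until 6q - 1 is not prime.
The first 4 eligible values, up to q = 7, all satisfy the conclusion.
q = 11: 6q - 1 = 65 = 5 × 13, not prime.

q = 11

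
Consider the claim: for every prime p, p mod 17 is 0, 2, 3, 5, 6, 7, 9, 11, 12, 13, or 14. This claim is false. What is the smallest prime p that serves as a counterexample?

We need the least prime p for which the claim fails.
For p = 2, 3, 5, 7, …, 43, 47, 53 the conclusion holds.
p = 59: 59 mod 17 = 8 — not in {0, 2, 3, 5, 6, 7, 9, 11, 12, 13, 14}.

p = 59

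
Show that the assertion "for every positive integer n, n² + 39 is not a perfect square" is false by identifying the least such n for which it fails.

Check each positive integer n in order until n² + 39 is a perfect square.
For n = 1, 2, 3, 4 the conclusion holds.
n = 5: 5² + 39 = 64 = 8², a perfect square.
Hence n = 5 is a counterexample.

n = 5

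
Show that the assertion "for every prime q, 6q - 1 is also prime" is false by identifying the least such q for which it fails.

q = 11

Check each prime q in order until 6q - 1 is not prime.
q = 2: 6q - 1 = 11, prime.
q = 3: 6q - 1 = 17, prime.
q = 5: 6q - 1 = 29, prime.
q = 7: 6q - 1 = 41, prime.
q = 11: 6q - 1 = 65 = 5 × 13, not prime.
So q = 11 is the smallest counterexample.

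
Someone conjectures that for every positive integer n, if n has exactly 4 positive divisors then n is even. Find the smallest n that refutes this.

We need the least positive integer n for which n has exactly 4 positive divisors but n is odd.
For n = 6, 8, 10, 14 the conclusion holds.
n = 15: divisors of 15: 1, 3, 5, 15; 15 is odd.
Hence n = 15 is a counterexample.

n = 15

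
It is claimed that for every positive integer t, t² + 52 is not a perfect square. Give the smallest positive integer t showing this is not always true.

A counterexample is any positive integer t such that t² + 52 is a perfect square; we check each in order.
For t = 1, 2, 3, 4, …, 9, 10, 11 the conclusion holds.
t = 12: 12² + 52 = 196 = 14², a perfect square.
Hence t = 12 is a counterexample.

t = 12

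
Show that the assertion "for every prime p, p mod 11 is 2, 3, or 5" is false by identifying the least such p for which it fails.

Check each prime p in order until the claim fails.
For p = 2, 3, 5 the conclusion holds.
p = 7: 7 mod 11 = 7 — not in {2, 3, 5}.
Thus p = 7 disproves the claim, and no smaller p works.

p = 7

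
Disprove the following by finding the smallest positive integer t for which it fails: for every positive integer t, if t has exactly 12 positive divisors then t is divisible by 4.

t = 90

Check each positive integer t in order until t has exactly 12 positive divisors but t is not divisible by 4.
For t = 60, 72, 84 the conclusion holds.
t = 90: τ(90) = 12; 90 mod 4 = 2.
Thus t = 90 disproves the claim, and no smaller t works.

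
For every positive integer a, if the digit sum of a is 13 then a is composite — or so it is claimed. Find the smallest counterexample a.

Check each positive integer a in order until the digit sum of a is 13 but a is prime.
a = 49: digit sum 13; 49 is composite.
a = 58: digit sum 13; 58 is composite.
a = 67: digit sum 13; 67 is prime, not composite.
Thus a = 67 disproves the claim, and no smaller a works.

a = 67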